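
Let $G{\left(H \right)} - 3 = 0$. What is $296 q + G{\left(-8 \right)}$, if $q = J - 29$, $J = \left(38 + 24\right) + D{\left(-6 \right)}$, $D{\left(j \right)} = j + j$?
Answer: $6219$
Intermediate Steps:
$D{\left(j \right)} = 2 j$
$J = 50$ ($J = \left(38 + 24\right) + 2 \left(-6\right) = 62 - 12 = 50$)
$G{\left(H \right)} = 3$ ($G{\left(H \right)} = 3 + 0 = 3$)
$q = 21$ ($q = 50 - 29 = 21$)
$296 q + G{\left(-8 \right)} = 296 \cdot 21 + 3 = 6216 + 3 = 6219$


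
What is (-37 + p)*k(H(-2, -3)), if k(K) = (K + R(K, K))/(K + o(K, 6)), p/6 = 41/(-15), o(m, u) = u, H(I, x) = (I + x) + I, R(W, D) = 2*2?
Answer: -801/5 ≈ -160.20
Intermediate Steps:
R(W, D) = 4
H(I, x) = x + 2*I
p = -82/5 (p = 6*(41/(-15)) = 6*(41*(-1/15)) = 6*(-41/15) = -82/5 ≈ -16.400)
k(K) = (4 + K)/(6 + K) (k(K) = (K + 4)/(K + 6) = (4 + K)/(6 + K))
(-37 + p)*k(H(-2, -3)) = (-37 - 82/5)*((4 + (-3 + 2*(-2)))/(6 + (-3 + 2*(-2)))) = -267*(4 + (-3 - 4))/(5*(6 + (-3 - 4))) = -267*(4 - 7)/(5*(6 - 7)) = -267*(-3)/(5*(-1)) = -(-267)*(-3)/5 = -267/5*3 = -801/5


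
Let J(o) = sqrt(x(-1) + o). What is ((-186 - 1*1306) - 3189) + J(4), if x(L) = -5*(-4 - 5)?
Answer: -4674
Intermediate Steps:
x(L) = 45 (x(L) = -5*(-9) = 45)
J(o) = sqrt(45 + o)
((-186 - 1*1306) - 3189) + J(4) = ((-186 - 1*1306) - 3189) + sqrt(45 + 4) = ((-186 - 1306) - 3189) + sqrt(49) = (-1492 - 3189) + 7 = -4681 + 7 = -4674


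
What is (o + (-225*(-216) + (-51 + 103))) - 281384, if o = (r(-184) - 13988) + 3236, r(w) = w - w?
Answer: -243484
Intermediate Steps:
r(w) = 0
o = -10752 (o = (0 - 13988) + 3236 = -13988 + 3236 = -10752)
(o + (-225*(-216) + (-51 + 103))) - 281384 = (-10752 + (-225*(-216) + (-51 + 103))) - 281384 = (-10752 + (48600 + 52)) - 281384 = (-10752 + 48652) - 281384 = 37900 - 281384 = -243484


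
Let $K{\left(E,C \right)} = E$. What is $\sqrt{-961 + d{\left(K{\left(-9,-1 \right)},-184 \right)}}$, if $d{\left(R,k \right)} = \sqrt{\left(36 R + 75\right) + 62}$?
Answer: $\sqrt{-961 + i \sqrt{187}} \approx 0.2206 + 31.001 i$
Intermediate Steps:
$d{\left(R,k \right)} = \sqrt{137 + 36 R}$ ($d{\left(R,k \right)} = \sqrt{\left(75 + 36 R\right) + 62} = \sqrt{137 + 36 R}$)
$\sqrt{-961 + d{\left(K{\left(-9,-1 \right)},-184 \right)}} = \sqrt{-961 + \sqrt{137 + 36 \left(-9\right)}} = \sqrt{-961 + \sqrt{137 - 324}} = \sqrt{-961 + \sqrt{-187}} = \sqrt{-961 + i \sqrt{187}}$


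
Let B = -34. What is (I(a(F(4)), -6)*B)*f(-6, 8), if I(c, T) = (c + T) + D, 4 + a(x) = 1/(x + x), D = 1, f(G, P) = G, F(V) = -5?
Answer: -9282/5 ≈ -1856.4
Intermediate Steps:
a(x) = -4 + 1/(2*x) (a(x) = -4 + 1/(x + x) = -4 + 1/(2*x))
I(c, T) = 1 + T + c (I(c, T) = (c + T) + 1 = (T + c) + 1 = 1 + T + c)
(I(a(F(4)), -6)*B)*f(-6, 8) = ((1 - 6 + (-4 + (½)/(-5)))*(-34))*(-6) = ((1 - 6 + (-4 + (½)*(-⅕)))*(-34))*(-6) = ((1 - 6 + (-4 - ⅒))*(-34))*(-6) = ((1 - 6 - 41/10)*(-34))*(-6) = -91/10*(-34)*(-6) = (1547/5)*(-6) = -9282/5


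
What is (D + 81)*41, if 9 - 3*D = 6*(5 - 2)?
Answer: 3198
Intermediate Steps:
D = -3 (D = 3 - 2*(5 - 2) = 3 - 2*3 = 3 - 1/3*18 = 3 - 6 = -3)
(D + 81)*41 = (-3 + 81)*41 = 78*41 = 3198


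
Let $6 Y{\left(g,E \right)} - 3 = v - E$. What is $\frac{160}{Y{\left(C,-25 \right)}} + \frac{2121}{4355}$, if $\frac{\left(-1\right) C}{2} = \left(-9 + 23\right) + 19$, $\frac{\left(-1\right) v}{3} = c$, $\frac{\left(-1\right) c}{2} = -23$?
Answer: $- \frac{394749}{47905} \approx -8.2402$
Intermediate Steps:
$c = 46$ ($c = \left(-2\right) \left(-23\right) = 46$)
$v = -138$ ($v = \left(-3\right) 46 = -138$)
$C = -66$ ($C = - 2 \left(\left(-9 + 23\right) + 19\right) = - 2 \left(14 + 19\right) = \left(-2\right) 33 = -66$)
$Y{\left(g,E \right)} = - \frac{45}{2} - \frac{E}{6}$ ($Y{\left(g,E \right)} = \frac{1}{2} + \frac{-138 - E}{6} = \frac{1}{2} - \left(23 + \frac{E}{6}\right) = - \frac{45}{2} - \frac{E}{6}$)
$\frac{160}{Y{\left(C,-25 \right)}} + \frac{2121}{4355} = \frac{160}{- \frac{45}{2} - - \frac{25}{6}} + \frac{2121}{4355} = \frac{160}{- \frac{45}{2} + \frac{25}{6}} + 2121 \cdot \frac{1}{4355} = \frac{160}{- \frac{55}{3}} + \frac{2121}{4355} = 160 \left(- \frac{3}{55}\right) + \frac{2121}{4355} = - \frac{96}{11} + \frac{2121}{4355} = - \frac{394749}{47905}$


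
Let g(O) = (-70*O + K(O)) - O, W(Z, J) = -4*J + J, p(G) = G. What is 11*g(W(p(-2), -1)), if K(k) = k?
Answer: -2310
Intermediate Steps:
W(Z, J) = -3*J
g(O) = -70*O (g(O) = (-70*O + O) - O = -69*O - O = -70*O)
11*g(W(p(-2), -1)) = 11*(-(-210)*(-1)) = 11*(-70*3) = 11*(-210) = -2310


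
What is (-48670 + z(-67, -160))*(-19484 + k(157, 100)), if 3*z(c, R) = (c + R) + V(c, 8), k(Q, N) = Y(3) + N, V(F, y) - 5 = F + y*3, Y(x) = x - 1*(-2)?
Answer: 2834663225/3 ≈ 9.4489e+8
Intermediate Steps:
Y(x) = 2 + x (Y(x) = x + 2 = 2 + x)
V(F, y) = 5 + F + 3*y (V(F, y) = 5 + (F + y*3) = 5 + (F + 3*y) = 5 + F + 3*y)
k(Q, N) = 5 + N (k(Q, N) = (2 + 3) + N = 5 + N)
z(c, R) = 29/3 + R/3 + 2*c/3 (z(c, R) = ((c + R) + (5 + c + 3*8))/3 = ((R + c) + (5 + c + 24))/3 = ((R + c) + (29 + c))/3 = (29 + R + 2*c)/3 = 29/3 + R/3 + 2*c/3)
(-48670 + z(-67, -160))*(-19484 + k(157, 100)) = (-48670 + (29/3 + (1/3)*(-160) + (2/3)*(-67)))*(-19484 + (5 + 100)) = (-48670 + (29/3 - 160/3 - 134/3))*(-19484 + 105) = (-48670 - 265/3)*(-19379) = -146275/3*(-19379) = 2834663225/3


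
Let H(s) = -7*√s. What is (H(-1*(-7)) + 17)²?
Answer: 632 - 238*√7 ≈ 2.3112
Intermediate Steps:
(H(-1*(-7)) + 17)² = (-7*√7 + 17)² = (17 - 7*√7)²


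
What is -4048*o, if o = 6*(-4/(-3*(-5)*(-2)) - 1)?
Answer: 105248/5 ≈ 21050.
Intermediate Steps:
o = -26/5 (o = 6*(-4/(15*(-2)) - 1) = 6*(-4/(-30) - 1) = 6*(-4*(-1/30) - 1) = 6*(2/15 - 1) = 6*(-13/15) = -26/5 ≈ -5.2000)
-4048*o = -4048*(-26/5) = 105248/5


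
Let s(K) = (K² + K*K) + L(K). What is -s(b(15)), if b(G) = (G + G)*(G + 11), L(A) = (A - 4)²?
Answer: -1818976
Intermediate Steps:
L(A) = (-4 + A)²
b(G) = 2*G*(11 + G) (b(G) = (2*G)*(11 + G) = 2*G*(11 + G))
s(K) = (-4 + K)² + 2*K² (s(K) = (K² + K*K) + (-4 + K)² = (K² + K²) + (-4 + K)² = 2*K² + (-4 + K)² = (-4 + K)² + 2*K²)
-s(b(15)) = -((-4 + 2*15*(11 + 15))² + 2*(2*15*(11 + 15))²) = -((-4 + 2*15*26)² + 2*(2*15*26)²) = -((-4 + 780)² + 2*780²) = -(776² + 2*608400) = -(602176 + 1216800) = -1*1818976 = -1818976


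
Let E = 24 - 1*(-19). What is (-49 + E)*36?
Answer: -216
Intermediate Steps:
E = 43 (E = 24 + 19 = 43)
(-49 + E)*36 = (-49 + 43)*36 = -6*36 = -216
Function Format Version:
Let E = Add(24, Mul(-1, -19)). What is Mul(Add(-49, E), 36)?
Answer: -216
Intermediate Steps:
E = 43 (E = Add(24, 19) = 43)
Mul(Add(-49, E), 36) = Mul(Add(-49, 43), 36) = Mul(-6, 36) = -216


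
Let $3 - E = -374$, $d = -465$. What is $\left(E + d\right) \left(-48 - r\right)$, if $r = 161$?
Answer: $18392$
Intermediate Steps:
$E = 377$ ($E = 3 - -374 = 3 + 374 = 377$)
$\left(E + d\right) \left(-48 - r\right) = \left(377 - 465\right) \left(-48 - 161\right) = - 88 \left(-48 - 161\right) = \left(-88\right) \left(-209\right) = 18392$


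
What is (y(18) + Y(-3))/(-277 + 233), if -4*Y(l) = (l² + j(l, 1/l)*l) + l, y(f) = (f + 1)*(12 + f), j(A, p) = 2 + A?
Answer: -2271/176 ≈ -12.903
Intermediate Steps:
y(f) = (1 + f)*(12 + f)
Y(l) = -l/4 - l²/4 - l*(2 + l)/4 (Y(l) = -((l² + (2 + l)*l) + l)/4 = -((l² + l*(2 + l)) + l)/4 = -(l + l² + l*(2 + l))/4 = -l/4 - l²/4 - l*(2 + l)/4)
(y(18) + Y(-3))/(-277 + 233) = ((12 + 18² + 13*18) - ¼*(-3)*(3 + 2*(-3)))/(-277 + 233) = ((12 + 324 + 234) - ¼*(-3)*(3 - 6))/(-44) = (570 - ¼*(-3)*(-3))*(-1/44) = (570 - 9/4)*(-1/44) = (2271/4)*(-1/44) = -2271/176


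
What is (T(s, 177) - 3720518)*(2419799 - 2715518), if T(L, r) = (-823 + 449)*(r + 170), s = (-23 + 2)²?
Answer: 1138605682824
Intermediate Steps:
s = 441 (s = (-21)² = 441)
T(L, r) = -63580 - 374*r (T(L, r) = -374*(170 + r) = -63580 - 374*r)
(T(s, 177) - 3720518)*(2419799 - 2715518) = ((-63580 - 374*177) - 3720518)*(2419799 - 2715518) = ((-63580 - 66198) - 3720518)*(-295719) = (-129778 - 3720518)*(-295719) = -3850296*(-295719) = 1138605682824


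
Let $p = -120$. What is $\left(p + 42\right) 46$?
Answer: $-3588$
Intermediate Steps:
$\left(p + 42\right) 46 = \left(-120 + 42\right) 46 = \left(-78\right) 46 = -3588$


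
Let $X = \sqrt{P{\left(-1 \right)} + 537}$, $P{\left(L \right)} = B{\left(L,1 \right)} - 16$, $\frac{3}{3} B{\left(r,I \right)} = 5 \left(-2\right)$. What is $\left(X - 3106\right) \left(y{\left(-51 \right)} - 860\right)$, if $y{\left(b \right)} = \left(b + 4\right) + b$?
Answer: $2975548 - 958 \sqrt{511} \approx 2.9539 \cdot 10^{6}$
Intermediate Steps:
$y{\left(b \right)} = 4 + 2 b$ ($y{\left(b \right)} = \left(4 + b\right) + b = 4 + 2 b$)
$B{\left(r,I \right)} = -10$ ($B{\left(r,I \right)} = 5 \left(-2\right) = -10$)
$P{\left(L \right)} = -26$ ($P{\left(L \right)} = -10 - 16 = -26$)
$X = \sqrt{511}$ ($X = \sqrt{-26 + 537} = \sqrt{511} \approx 22.605$)
$\left(X - 3106\right) \left(y{\left(-51 \right)} - 860\right) = \left(\sqrt{511} - 3106\right) \left(\left(4 + 2 \left(-51\right)\right) - 860\right) = \left(-3106 + \sqrt{511}\right) \left(\left(4 - 102\right) - 860\right) = \left(-3106 + \sqrt{511}\right) \left(-98 - 860\right) = \left(-3106 + \sqrt{511}\right) \left(-958\right) = 2975548 - 958 \sqrt{511}$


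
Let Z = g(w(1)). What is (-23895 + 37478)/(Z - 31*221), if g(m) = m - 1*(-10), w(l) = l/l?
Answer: -13583/6840 ≈ -1.9858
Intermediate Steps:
w(l) = 1
g(m) = 10 + m (g(m) = m + 10 = 10 + m)
Z = 11 (Z = 10 + 1 = 11)
(-23895 + 37478)/(Z - 31*221) = (-23895 + 37478)/(11 - 31*221) = 13583/(11 - 6851) = 13583/(-6840) = 13583*(-1/6840) = -13583/6840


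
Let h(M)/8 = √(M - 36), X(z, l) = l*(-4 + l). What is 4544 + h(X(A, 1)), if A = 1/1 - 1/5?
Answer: 4544 + 8*I*√39 ≈ 4544.0 + 49.96*I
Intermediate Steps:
A = ⅘ (A = 1*1 - 1*⅕ = 1 - ⅕ = ⅘ ≈ 0.80000)
h(M) = 8*√(-36 + M) (h(M) = 8*√(M - 36) = 8*√(-36 + M))
4544 + h(X(A, 1)) = 4544 + 8*√(-36 + 1*(-4 + 1)) = 4544 + 8*√(-36 + 1*(-3)) = 4544 + 8*√(-36 - 3) = 4544 + 8*√(-39) = 4544 + 8*(I*√39) = 4544 + 8*I*√39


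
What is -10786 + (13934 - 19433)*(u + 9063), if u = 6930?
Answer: -87956293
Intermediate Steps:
-10786 + (13934 - 19433)*(u + 9063) = -10786 + (13934 - 19433)*(6930 + 9063) = -10786 - 5499*15993 = -10786 - 87945507 = -87956293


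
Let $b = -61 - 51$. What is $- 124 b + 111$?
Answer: $13999$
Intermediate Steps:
$b = -112$
$- 124 b + 111 = \left(-124\right) \left(-112\right) + 111 = 13888 + 111 = 13999$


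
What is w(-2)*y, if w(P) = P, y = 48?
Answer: -96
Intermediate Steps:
w(-2)*y = -2*48 = -96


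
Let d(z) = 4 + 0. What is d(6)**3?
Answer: 64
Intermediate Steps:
d(z) = 4
d(6)**3 = 4**3 = 64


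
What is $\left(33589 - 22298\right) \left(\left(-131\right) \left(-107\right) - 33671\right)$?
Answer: $-221913314$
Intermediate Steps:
$\left(33589 - 22298\right) \left(\left(-131\right) \left(-107\right) - 33671\right) = 11291 \left(14017 - 33671\right) = 11291 \left(-19654\right) = -221913314$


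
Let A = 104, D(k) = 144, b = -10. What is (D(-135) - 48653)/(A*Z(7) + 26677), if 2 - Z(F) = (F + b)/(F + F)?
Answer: -339563/188351 ≈ -1.8028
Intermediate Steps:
Z(F) = 2 - (-10 + F)/(2*F) (Z(F) = 2 - (F - 10)/(F + F) = 2 - (-10 + F)/(2*F))
(D(-135) - 48653)/(A*Z(7) + 26677) = (144 - 48653)/(104*(3/2 + 5/7) + 26677) = -48509/(104*(3/2 + 5*(⅐)) + 26677) = -48509/(104*(3/2 + 5/7) + 26677) = -48509/(104*(31/14) + 26677) = -48509/(1612/7 + 26677) = -48509/188351/7 = -48509*7/188351 = -339563/188351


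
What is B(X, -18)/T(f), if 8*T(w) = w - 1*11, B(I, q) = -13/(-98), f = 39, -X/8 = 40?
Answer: 13/343 ≈ 0.037901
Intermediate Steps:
X = -320 (X = -8*40 = -320)
B(I, q) = 13/98 (B(I, q) = -13*(-1/98) = 13/98)
T(w) = -11/8 + w/8 (T(w) = (w - 1*11)/8 = (w - 11)/8 = (-11 + w)/8 = -11/8 + w/8)
B(X, -18)/T(f) = 13/(98*(-11/8 + (⅛)*39)) = 13/(98*(-11/8 + 39/8)) = 13/(98*(7/2)) = (13/98)*(2/7) = 13/343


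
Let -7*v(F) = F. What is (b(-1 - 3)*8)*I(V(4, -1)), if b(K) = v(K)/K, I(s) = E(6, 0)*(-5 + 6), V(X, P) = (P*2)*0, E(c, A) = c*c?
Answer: -288/7 ≈ -41.143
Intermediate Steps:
v(F) = -F/7
E(c, A) = c²
V(X, P) = 0 (V(X, P) = (2*P)*0 = 0)
I(s) = 36 (I(s) = 6²*(-5 + 6) = 36*1 = 36)
b(K) = -⅐ (b(K) = (-K/7)/K = -⅐)
(b(-1 - 3)*8)*I(V(4, -1)) = -⅐*8*36 = -8/7*36 = -288/7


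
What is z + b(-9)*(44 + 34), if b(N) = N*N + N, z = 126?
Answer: 5742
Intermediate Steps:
b(N) = N + N² (b(N) = N² + N = N + N²)
z + b(-9)*(44 + 34) = 126 + (-9*(1 - 9))*(44 + 34) = 126 - 9*(-8)*78 = 126 + 72*78 = 126 + 5616 = 5742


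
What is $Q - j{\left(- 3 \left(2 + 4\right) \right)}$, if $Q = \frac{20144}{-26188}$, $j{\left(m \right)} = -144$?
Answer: $\frac{937732}{6547} \approx 143.23$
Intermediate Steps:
$Q = - \frac{5036}{6547}$ ($Q = 20144 \left(- \frac{1}{26188}\right) = - \frac{5036}{6547} \approx -0.76921$)
$Q - j{\left(- 3 \left(2 + 4\right) \right)} = - \frac{5036}{6547} - -144 = - \frac{5036}{6547} + 144 = \frac{937732}{6547}$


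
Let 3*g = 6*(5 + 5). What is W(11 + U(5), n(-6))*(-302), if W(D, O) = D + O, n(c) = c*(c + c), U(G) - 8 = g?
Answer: -33522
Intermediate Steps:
g = 20 (g = (6*(5 + 5))/3 = (6*10)/3 = (⅓)*60 = 20)
U(G) = 28 (U(G) = 8 + 20 = 28)
n(c) = 2*c² (n(c) = c*(2*c) = 2*c²)
W(11 + U(5), n(-6))*(-302) = ((11 + 28) + 2*(-6)²)*(-302) = (39 + 2*36)*(-302) = (39 + 72)*(-302) = 111*(-302) = -33522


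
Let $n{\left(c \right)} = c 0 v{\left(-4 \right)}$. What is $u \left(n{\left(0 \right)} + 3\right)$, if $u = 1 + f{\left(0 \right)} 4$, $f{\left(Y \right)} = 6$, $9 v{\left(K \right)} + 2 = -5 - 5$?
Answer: $75$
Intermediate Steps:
$v{\left(K \right)} = - \frac{4}{3}$ ($v{\left(K \right)} = - \frac{2}{9} + \frac{-5 - 5}{9} = - \frac{2}{9} + \frac{1}{9} \left(-10\right) = - \frac{2}{9} - \frac{10}{9} = - \frac{4}{3}$)
$n{\left(c \right)} = 0$ ($n{\left(c \right)} = c 0 \left(- \frac{4}{3}\right) = 0 \left(- \frac{4}{3}\right) = 0$)
$u = 25$ ($u = 1 + 6 \cdot 4 = 1 + 24 = 25$)
$u \left(n{\left(0 \right)} + 3\right) = 25 \left(0 + 3\right) = 25 \cdot 3 = 75$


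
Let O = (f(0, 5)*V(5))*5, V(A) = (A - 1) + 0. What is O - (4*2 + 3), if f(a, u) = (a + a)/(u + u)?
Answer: -11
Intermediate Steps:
V(A) = -1 + A (V(A) = (-1 + A) + 0 = -1 + A)
f(a, u) = a/u (f(a, u) = (2*a)/((2*u)) = (2*a)*(1/(2*u)) = a/u)
O = 0 (O = ((0/5)*(-1 + 5))*5 = ((0*(⅕))*4)*5 = (0*4)*5 = 0*5 = 0)
O - (4*2 + 3) = 0 - (4*2 + 3) = 0 - (8 + 3) = 0 - 1*11 = 0 - 11 = -11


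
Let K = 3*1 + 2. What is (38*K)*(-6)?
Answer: -1140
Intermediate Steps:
K = 5 (K = 3 + 2 = 5)
(38*K)*(-6) = (38*5)*(-6) = 190*(-6) = -1140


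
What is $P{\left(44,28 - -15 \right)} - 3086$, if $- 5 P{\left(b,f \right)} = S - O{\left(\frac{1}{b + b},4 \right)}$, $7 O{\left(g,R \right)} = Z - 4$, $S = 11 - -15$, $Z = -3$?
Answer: $- \frac{15457}{5} \approx -3091.4$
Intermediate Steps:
$S = 26$ ($S = 11 + 15 = 26$)
$O{\left(g,R \right)} = -1$ ($O{\left(g,R \right)} = \frac{-3 - 4}{7} = \frac{1}{7} \left(-7\right) = -1$)
$P{\left(b,f \right)} = - \frac{27}{5}$ ($P{\left(b,f \right)} = - \frac{26 - -1}{5} = - \frac{26 + 1}{5} = \left(- \frac{1}{5}\right) 27 = - \frac{27}{5}$)
$P{\left(44,28 - -15 \right)} - 3086 = - \frac{27}{5} - 3086 = - \frac{15457}{5}$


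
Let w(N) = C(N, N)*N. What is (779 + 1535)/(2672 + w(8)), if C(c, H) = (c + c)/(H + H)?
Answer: 1157/1340 ≈ 0.86343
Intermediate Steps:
C(c, H) = c/H (C(c, H) = (2*c)/((2*H)) = (2*c)*(1/(2*H)) = c/H)
w(N) = N (w(N) = (N/N)*N = 1*N = N)
(779 + 1535)/(2672 + w(8)) = (779 + 1535)/(2672 + 8) = 2314/2680 = 2314*(1/2680) = 1157/1340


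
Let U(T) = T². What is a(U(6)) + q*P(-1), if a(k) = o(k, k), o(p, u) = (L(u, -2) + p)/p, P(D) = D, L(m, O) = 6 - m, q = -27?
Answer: 163/6 ≈ 27.167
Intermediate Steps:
o(p, u) = (6 + p - u)/p (o(p, u) = ((6 - u) + p)/p = (6 + p - u)/p)
a(k) = 6/k (a(k) = (6 + k - k)/k = 6/k)
a(U(6)) + q*P(-1) = 6/(6²) - 27*(-1) = 6/36 + 27 = 6*(1/36) + 27 = ⅙ + 27 = 163/6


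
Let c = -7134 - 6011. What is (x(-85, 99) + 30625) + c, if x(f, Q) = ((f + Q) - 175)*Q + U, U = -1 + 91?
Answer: 1631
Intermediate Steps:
U = 90
x(f, Q) = 90 + Q*(-175 + Q + f) (x(f, Q) = ((f + Q) - 175)*Q + 90 = ((Q + f) - 175)*Q + 90 = (-175 + Q + f)*Q + 90 = Q*(-175 + Q + f) + 90 = 90 + Q*(-175 + Q + f))
c = -13145
(x(-85, 99) + 30625) + c = ((90 + 99² - 175*99 + 99*(-85)) + 30625) - 13145 = ((90 + 9801 - 17325 - 8415) + 30625) - 13145 = (-15849 + 30625) - 13145 = 14776 - 13145 = 1631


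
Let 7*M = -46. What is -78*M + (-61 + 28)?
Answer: 3357/7 ≈ 479.57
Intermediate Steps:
M = -46/7 (M = (⅐)*(-46) = -46/7 ≈ -6.5714)
-78*M + (-61 + 28) = -78*(-46/7) + (-61 + 28) = 3588/7 - 33 = 3357/7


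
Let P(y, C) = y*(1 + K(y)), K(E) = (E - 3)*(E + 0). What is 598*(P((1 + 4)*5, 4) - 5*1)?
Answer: 8234460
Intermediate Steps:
K(E) = E*(-3 + E) (K(E) = (-3 + E)*E = E*(-3 + E))
P(y, C) = y*(1 + y*(-3 + y))
598*(P((1 + 4)*5, 4) - 5*1) = 598*(((1 + 4)*5)*(1 + ((1 + 4)*5)*(-3 + (1 + 4)*5)) - 5*1) = 598*((5*5)*(1 + (5*5)*(-3 + 5*5)) - 5) = 598*(25*(1 + 25*(-3 + 25)) - 5) = 598*(25*(1 + 25*22) - 5) = 598*(25*(1 + 550) - 5) = 598*(25*551 - 5) = 598*(13775 - 5) = 598*13770 = 8234460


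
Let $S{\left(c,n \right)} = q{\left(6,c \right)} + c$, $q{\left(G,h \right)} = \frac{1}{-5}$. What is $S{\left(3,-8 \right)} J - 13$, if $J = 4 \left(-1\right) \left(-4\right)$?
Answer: $\frac{159}{5} \approx 31.8$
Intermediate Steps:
$q{\left(G,h \right)} = - \frac{1}{5}$
$J = 16$ ($J = \left(-4\right) \left(-4\right) = 16$)
$S{\left(c,n \right)} = - \frac{1}{5} + c$
$S{\left(3,-8 \right)} J - 13 = \left(- \frac{1}{5} + 3\right) 16 - 13 = \frac{14}{5} \cdot 16 - 13 = \frac{224}{5} - 13 = \frac{159}{5}$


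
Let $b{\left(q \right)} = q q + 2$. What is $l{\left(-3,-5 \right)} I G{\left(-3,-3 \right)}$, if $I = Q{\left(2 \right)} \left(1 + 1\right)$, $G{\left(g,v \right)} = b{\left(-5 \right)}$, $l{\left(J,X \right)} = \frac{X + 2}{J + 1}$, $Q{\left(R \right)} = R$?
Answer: $162$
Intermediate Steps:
$l{\left(J,X \right)} = \frac{2 + X}{1 + J}$
$b{\left(q \right)} = 2 + q^{2}$ ($b{\left(q \right)} = q^{2} + 2 = 2 + q^{2}$)
$G{\left(g,v \right)} = 27$ ($G{\left(g,v \right)} = 2 + \left(-5\right)^{2} = 2 + 25 = 27$)
$I = 4$ ($I = 2 \left(1 + 1\right) = 2 \cdot 2 = 4$)
$l{\left(-3,-5 \right)} I G{\left(-3,-3 \right)} = \frac{2 - 5}{1 - 3} \cdot 4 \cdot 27 = \frac{1}{-2} \left(-3\right) 4 \cdot 27 = \left(- \frac{1}{2}\right) \left(-3\right) 4 \cdot 27 = \frac{3}{2} \cdot 4 \cdot 27 = 6 \cdot 27 = 162$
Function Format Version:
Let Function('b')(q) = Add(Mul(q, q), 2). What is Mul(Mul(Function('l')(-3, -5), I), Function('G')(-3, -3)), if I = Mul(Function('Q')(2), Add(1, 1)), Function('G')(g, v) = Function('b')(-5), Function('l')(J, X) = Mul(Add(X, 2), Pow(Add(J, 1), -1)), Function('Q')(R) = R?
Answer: 162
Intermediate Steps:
Function('l')(J, X) = Mul(Pow(Add(1, J), -1), Add(2, X)) (Function('l')(J, X) = Mul(Add(2, X), Pow(Add(1, J), -1)) = Mul(Pow(Add(1, J), -1), Add(2, X)))
Function('b')(q) = Add(2, Pow(q, 2)) (Function('b')(q) = Add(Pow(q, 2), 2) = Add(2, Pow(q, 2)))
Function('G')(g, v) = 27 (Function('G')(g, v) = Add(2, Pow(-5, 2)) = Add(2, 25) = 27)
I = 4 (I = Mul(2, Add(1, 1)) = Mul(2, 2) = 4)
Mul(Mul(Function('l')(-3, -5), I), Function('G')(-3, -3)) = Mul(Mul(Mul(Pow(Add(1, -3), -1), Add(2, -5)), 4), 27) = Mul(Mul(Mul(Pow(-2, -1), -3), 4), 27) = Mul(Mul(Mul(Rational(-1, 2), -3), 4), 27) = Mul(Mul(Rational(3, 2), 4), 27) = Mul(6, 27) = 162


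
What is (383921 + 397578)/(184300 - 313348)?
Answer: -781499/129048 ≈ -6.0559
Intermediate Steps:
(383921 + 397578)/(184300 - 313348) = 781499/(-129048) = 781499*(-1/129048) = -781499/129048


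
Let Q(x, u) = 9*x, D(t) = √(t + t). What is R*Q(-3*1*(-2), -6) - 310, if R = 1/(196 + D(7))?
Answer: -849574/2743 - 27*√14/19201 ≈ -309.73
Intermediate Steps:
D(t) = √2*√t (D(t) = √(2*t) = √2*√t)
R = 1/(196 + √14) (R = 1/(196 + √2*√7) = 1/(196 + √14) ≈ 0.0050065)
R*Q(-3*1*(-2), -6) - 310 = (14/2743 - √14/38402)*(9*(-3*1*(-2))) - 310 = (14/2743 - √14/38402)*(9*(-3*(-2))) - 310 = (14/2743 - √14/38402)*(9*6) - 310 = (14/2743 - √14/38402)*54 - 310 = (756/2743 - 27*√14/19201) - 310 = -849574/2743 - 27*√14/19201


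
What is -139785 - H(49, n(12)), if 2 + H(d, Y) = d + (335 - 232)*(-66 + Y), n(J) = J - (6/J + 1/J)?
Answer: -1610519/12 ≈ -1.3421e+5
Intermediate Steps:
n(J) = J - 7/J (n(J) = J - (6/J + 1/J) = J - 7/J)
H(d, Y) = -6800 + d + 103*Y (H(d, Y) = -2 + (d + (335 - 232)*(-66 + Y)) = -2 + (d + 103*(-66 + Y)) = -2 + (d + (-6798 + 103*Y)) = -2 + (-6798 + d + 103*Y) = -6800 + d + 103*Y)
-139785 - H(49, n(12)) = -139785 - (-6800 + 49 + 103*(12 - 7/12)) = -139785 - (-6800 + 49 + 103*(137/12)) = -139785 - (-6800 + 49 + 14111/12) = -139785 - 1*(-66901/12) = -139785 + 66901/12 = -1610519/12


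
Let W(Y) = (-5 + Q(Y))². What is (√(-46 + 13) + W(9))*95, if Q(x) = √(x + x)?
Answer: 4085 - 2850*√2 + 95*I*√33 ≈ 54.491 + 545.73*I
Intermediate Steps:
Q(x) = √2*√x (Q(x) = √(2*x) = √2*√x)
W(Y) = (-5 + √2*√Y)²
(√(-46 + 13) + W(9))*95 = (√(-46 + 13) + (-5 + √2*√9)²)*95 = (√(-33) + (-5 + √2*3)²)*95 = (I*√33 + (-5 + 3*√2)²)*95 = ((-5 + 3*√2)² + I*√33)*95 = 95*(-5 + 3*√2)² + 95*I*√33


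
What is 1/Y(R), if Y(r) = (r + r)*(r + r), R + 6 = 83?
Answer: 1/23716 ≈ 4.2166e-5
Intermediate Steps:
R = 77 (R = -6 + 83 = 77)
Y(r) = 4*r² (Y(r) = (2*r)*(2*r) = 4*r²)
1/Y(R) = 1/(4*77²) = 1/(4*5929) = 1/23716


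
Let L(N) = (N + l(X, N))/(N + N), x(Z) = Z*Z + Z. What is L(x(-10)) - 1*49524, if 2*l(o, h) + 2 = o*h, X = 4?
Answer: -8914051/180 ≈ -49523.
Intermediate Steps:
l(o, h) = -1 + h*o/2 (l(o, h) = -1 + (o*h)/2 = -1 + (h*o)/2 = -1 + h*o/2)
x(Z) = Z + Z² (x(Z) = Z² + Z = Z + Z²)
L(N) = (-1 + 3*N)/(2*N) (L(N) = (N + (-1 + (½)*N*4))/(N + N) = (N + (-1 + 2*N))/((2*N)) = (-1 + 3*N)*(1/(2*N)) = (-1 + 3*N)/(2*N))
L(x(-10)) - 1*49524 = (-1 + 3*(-10*(1 - 10)))/(2*((-10*(1 - 10)))) - 1*49524 = (-1 + 3*(-10*(-9)))/(2*((-10*(-9)))) - 49524 = (½)*(-1 + 3*90)/90 - 49524 = (½)*(1/90)*(-1 + 270) - 49524 = (½)*(1/90)*269 - 49524 = 269/180 - 49524 = -8914051/180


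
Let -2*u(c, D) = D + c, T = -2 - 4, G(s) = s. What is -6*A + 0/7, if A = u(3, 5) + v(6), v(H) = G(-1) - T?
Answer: -6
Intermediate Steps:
T = -6
u(c, D) = -D/2 - c/2 (u(c, D) = -(D + c)/2 = -D/2 - c/2)
v(H) = 5 (v(H) = -1 - 1*(-6) = -1 + 6 = 5)
A = 1 (A = (-½*5 - ½*3) + 5 = (-5/2 - 3/2) + 5 = -4 + 5 = 1)
-6*A + 0/7 = -6*1 + 0/7 = -6 + 0*(⅐) = -6 + 0 = -6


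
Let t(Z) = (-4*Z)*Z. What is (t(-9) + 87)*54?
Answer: -12798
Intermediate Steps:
t(Z) = -4*Z²
(t(-9) + 87)*54 = (-4*(-9)² + 87)*54 = (-4*81 + 87)*54 = (-324 + 87)*54 = -237*54 = -12798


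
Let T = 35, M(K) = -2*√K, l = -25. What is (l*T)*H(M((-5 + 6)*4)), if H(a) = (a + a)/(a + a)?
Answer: -875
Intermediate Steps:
H(a) = 1 (H(a) = (2*a)/((2*a)) = (2*a)*(1/(2*a)) = 1)
(l*T)*H(M((-5 + 6)*4)) = -25*35*1 = -875*1 = -875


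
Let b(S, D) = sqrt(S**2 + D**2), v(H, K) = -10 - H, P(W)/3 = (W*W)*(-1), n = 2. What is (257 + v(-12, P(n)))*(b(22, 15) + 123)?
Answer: 31857 + 259*sqrt(709) ≈ 38753.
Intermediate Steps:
P(W) = -3*W**2 (P(W) = 3*((W*W)*(-1)) = 3*(W**2*(-1)) = 3*(-W**2) = -3*W**2)
b(S, D) = sqrt(D**2 + S**2)
(257 + v(-12, P(n)))*(b(22, 15) + 123) = (257 + (-10 - 1*(-12)))*(sqrt(15**2 + 22**2) + 123) = (257 + (-10 + 12))*(sqrt(225 + 484) + 123) = (257 + 2)*(sqrt(709) + 123) = 259*(123 + sqrt(709)) = 31857 + 259*sqrt(709)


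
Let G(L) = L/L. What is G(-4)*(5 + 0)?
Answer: 5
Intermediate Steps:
G(L) = 1
G(-4)*(5 + 0) = 1*(5 + 0) = 1*5 = 5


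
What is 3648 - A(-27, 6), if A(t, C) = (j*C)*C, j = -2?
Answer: 3720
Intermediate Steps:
A(t, C) = -2*C² (A(t, C) = (-2*C)*C = -2*C²)
3648 - A(-27, 6) = 3648 - (-2)*6² = 3648 - (-2)*36 = 3648 - 1*(-72) = 3648 + 72 = 3720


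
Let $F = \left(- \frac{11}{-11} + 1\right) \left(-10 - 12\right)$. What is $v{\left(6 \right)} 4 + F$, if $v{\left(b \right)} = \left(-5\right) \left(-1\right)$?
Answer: $-24$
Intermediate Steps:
$v{\left(b \right)} = 5$
$F = -44$ ($F = \left(\left(-11\right) \left(- \frac{1}{11}\right) + 1\right) \left(-22\right) = \left(1 + 1\right) \left(-22\right) = 2 \left(-22\right) = -44$)
$v{\left(6 \right)} 4 + F = 5 \cdot 4 - 44 = 20 - 44 = -24$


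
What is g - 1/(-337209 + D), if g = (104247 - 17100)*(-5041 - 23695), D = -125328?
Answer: -1158311146279103/462537 ≈ -2.5043e+9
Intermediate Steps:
g = -2504256192 (g = 87147*(-28736) = -2504256192)
g - 1/(-337209 + D) = -2504256192 - 1/(-337209 - 125328) = -2504256192 - 1/(-462537) = -2504256192 - 1*(-1/462537) = -2504256192 + 1/462537 = -1158311146279103/462537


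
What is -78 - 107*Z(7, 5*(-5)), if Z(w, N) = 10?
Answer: -1148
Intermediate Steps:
-78 - 107*Z(7, 5*(-5)) = -78 - 107*10 = -78 - 1070 = -1148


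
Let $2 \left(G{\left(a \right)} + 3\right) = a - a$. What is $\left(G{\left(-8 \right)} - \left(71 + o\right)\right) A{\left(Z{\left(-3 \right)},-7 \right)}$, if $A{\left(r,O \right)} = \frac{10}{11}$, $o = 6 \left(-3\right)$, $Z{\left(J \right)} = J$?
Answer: $- \frac{560}{11} \approx -50.909$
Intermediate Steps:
$G{\left(a \right)} = -3$ ($G{\left(a \right)} = -3 + \frac{a - a}{2} = -3 + \frac{1}{2} \cdot 0 = -3 + 0 = -3$)
$o = -18$
$A{\left(r,O \right)} = \frac{10}{11}$ ($A{\left(r,O \right)} = 10 \cdot \frac{1}{11} = \frac{10}{11}$)
$\left(G{\left(-8 \right)} - \left(71 + o\right)\right) A{\left(Z{\left(-3 \right)},-7 \right)} = \left(-3 - 53\right) \frac{10}{11} = \left(-56\right) \frac{10}{11} = - \frac{560}{11}$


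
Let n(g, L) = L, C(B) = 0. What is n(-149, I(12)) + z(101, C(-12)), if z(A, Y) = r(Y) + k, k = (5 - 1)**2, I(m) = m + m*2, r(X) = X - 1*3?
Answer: 49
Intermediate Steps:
r(X) = -3 + X (r(X) = X - 3 = -3 + X)
I(m) = 3*m (I(m) = m + 2*m = 3*m)
k = 16 (k = 4**2 = 16)
z(A, Y) = 13 + Y (z(A, Y) = (-3 + Y) + 16 = 13 + Y)
n(-149, I(12)) + z(101, C(-12)) = 3*12 + (13 + 0) = 36 + 13 = 49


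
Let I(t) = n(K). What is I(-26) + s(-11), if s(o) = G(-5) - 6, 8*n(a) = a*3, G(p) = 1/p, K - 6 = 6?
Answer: -17/10 ≈ -1.7000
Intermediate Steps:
K = 12 (K = 6 + 6 = 12)
G(p) = 1/p
n(a) = 3*a/8 (n(a) = (a*3)/8 = (3*a)/8 = 3*a/8)
I(t) = 9/2 (I(t) = (3/8)*12 = 9/2)
s(o) = -31/5 (s(o) = 1/(-5) - 6 = -⅕ - 6 = -31/5)
I(-26) + s(-11) = 9/2 - 31/5 = -17/10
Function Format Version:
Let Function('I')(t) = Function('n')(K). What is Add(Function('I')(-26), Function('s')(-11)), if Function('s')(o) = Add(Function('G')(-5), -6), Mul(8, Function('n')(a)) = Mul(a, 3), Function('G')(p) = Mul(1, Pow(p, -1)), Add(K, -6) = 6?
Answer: Rational(-17, 10) ≈ -1.7000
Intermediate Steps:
K = 12 (K = Add(6, 6) = 12)
Function('G')(p) = Pow(p, -1)
Function('n')(a) = Mul(Rational(3, 8), a) (Function('n')(a) = Mul(Rational(1, 8), Mul(a, 3)) = Mul(Rational(1, 8), Mul(3, a)) = Mul(Rational(3, 8), a))
Function('I')(t) = Rational(9, 2) (Function('I')(t) = Mul(Rational(3, 8), 12) = Rational(9, 2))
Function('s')(o) = Rational(-31, 5) (Function('s')(o) = Add(Pow(-5, -1), -6) = Add(Rational(-1, 5), -6) = Rational(-31, 5))
Add(Function('I')(-26), Function('s')(-11)) = Add(Rational(9, 2), Rational(-31, 5)) = Rational(-17, 10)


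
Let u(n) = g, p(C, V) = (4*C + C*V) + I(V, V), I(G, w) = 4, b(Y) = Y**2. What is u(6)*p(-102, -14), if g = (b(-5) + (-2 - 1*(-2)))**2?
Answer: 640000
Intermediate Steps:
g = 625 (g = ((-5)**2 + (-2 - 1*(-2)))**2 = (25 + (-2 + 2))**2 = (25 + 0)**2 = 25**2 = 625)
p(C, V) = 4 + 4*C + C*V (p(C, V) = (4*C + C*V) + 4 = 4 + 4*C + C*V)
u(n) = 625
u(6)*p(-102, -14) = 625*(4 + 4*(-102) - 102*(-14)) = 625*(4 - 408 + 1428) = 625*1024 = 640000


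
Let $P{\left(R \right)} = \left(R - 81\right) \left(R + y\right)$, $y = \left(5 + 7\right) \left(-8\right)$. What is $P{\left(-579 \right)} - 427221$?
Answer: $18279$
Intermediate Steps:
$y = -96$ ($y = 12 \left(-8\right) = -96$)
$P{\left(R \right)} = \left(-96 + R\right) \left(-81 + R\right)$ ($P{\left(R \right)} = \left(R - 81\right) \left(R - 96\right) = \left(-81 + R\right) \left(-96 + R\right) = \left(-96 + R\right) \left(-81 + R\right)$)
$P{\left(-579 \right)} - 427221 = \left(7776 + \left(-579\right)^{2} - -102483\right) - 427221 = \left(7776 + 335241 + 102483\right) - 427221 = 445500 - 427221 = 18279$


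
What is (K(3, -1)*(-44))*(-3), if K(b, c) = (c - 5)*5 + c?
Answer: -4092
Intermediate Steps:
K(b, c) = -25 + 6*c (K(b, c) = (-5 + c)*5 + c = (-25 + 5*c) + c = -25 + 6*c)
(K(3, -1)*(-44))*(-3) = ((-25 + 6*(-1))*(-44))*(-3) = ((-25 - 6)*(-44))*(-3) = -31*(-44)*(-3) = 1364*(-3) = -4092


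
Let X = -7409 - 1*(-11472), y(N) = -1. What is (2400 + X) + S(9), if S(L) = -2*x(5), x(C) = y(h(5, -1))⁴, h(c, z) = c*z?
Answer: 6461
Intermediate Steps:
x(C) = 1 (x(C) = (-1)⁴ = 1)
S(L) = -2 (S(L) = -2*1 = -2)
X = 4063 (X = -7409 + 11472 = 4063)
(2400 + X) + S(9) = (2400 + 4063) - 2 = 6463 - 2 = 6461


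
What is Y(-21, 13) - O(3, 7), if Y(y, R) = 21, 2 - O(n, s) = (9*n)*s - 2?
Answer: 206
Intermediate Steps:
O(n, s) = 4 - 9*n*s (O(n, s) = 2 - ((9*n)*s - 2) = 2 - (9*n*s - 2) = 2 - (-2 + 9*n*s) = 2 + (2 - 9*n*s) = 4 - 9*n*s)
Y(-21, 13) - O(3, 7) = 21 - (4 - 9*3*7) = 21 - (4 - 189) = 21 - 1*(-185) = 21 + 185 = 206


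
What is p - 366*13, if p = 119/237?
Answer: -1127527/237 ≈ -4757.5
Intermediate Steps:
p = 119/237 (p = 119*(1/237) = 119/237 ≈ 0.50211)
p - 366*13 = 119/237 - 366*13 = 119/237 - 4758 = -1127527/237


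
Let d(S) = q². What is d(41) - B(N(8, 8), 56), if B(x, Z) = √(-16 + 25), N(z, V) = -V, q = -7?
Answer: 46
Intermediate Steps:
d(S) = 49 (d(S) = (-7)² = 49)
B(x, Z) = 3 (B(x, Z) = √9 = 3)
d(41) - B(N(8, 8), 56) = 49 - 1*3 = 49 - 3 = 46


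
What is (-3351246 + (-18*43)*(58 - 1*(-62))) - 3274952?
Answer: -6719078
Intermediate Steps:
(-3351246 + (-18*43)*(58 - 1*(-62))) - 3274952 = (-3351246 - 774*(58 + 62)) - 3274952 = (-3351246 - 774*120) - 3274952 = (-3351246 - 92880) - 3274952 = -3444126 - 3274952 = -6719078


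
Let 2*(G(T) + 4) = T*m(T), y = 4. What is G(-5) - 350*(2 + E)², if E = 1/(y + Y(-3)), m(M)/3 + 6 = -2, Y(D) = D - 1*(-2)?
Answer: -16646/9 ≈ -1849.6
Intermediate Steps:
Y(D) = 2 + D (Y(D) = D + 2 = 2 + D)
m(M) = -24 (m(M) = -18 + 3*(-2) = -18 - 6 = -24)
G(T) = -4 - 12*T (G(T) = -4 + (T*(-24))/2 = -4 + (-24*T)/2 = -4 - 12*T)
E = ⅓ (E = 1/(4 + (2 - 3)) = 1/(4 - 1) = 1/3 = ⅓ ≈ 0.33333)
G(-5) - 350*(2 + E)² = (-4 - 12*(-5)) - 350*(2 + ⅓)² = (-4 + 60) - 350*(7/3)² = 56 - 350*49/9 = 56 - 17150/9 = -16646/9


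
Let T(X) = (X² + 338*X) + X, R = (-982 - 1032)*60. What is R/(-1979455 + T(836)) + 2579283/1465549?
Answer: 183269458735/97425300873 ≈ 1.8811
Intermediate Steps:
R = -120840 (R = -2014*60 = -120840)
T(X) = X² + 339*X
R/(-1979455 + T(836)) + 2579283/1465549 = -120840/(-1979455 + 836*(339 + 836)) + 2579283/1465549 = -120840/(-1979455 + 836*1175) + 2579283*(1/1465549) = -120840/(-1979455 + 982300) + 2579283/1465549 = -120840/(-997155) + 2579283/1465549 = -120840*(-1/997155) + 2579283/1465549 = 8056/66477 + 2579283/1465549 = 183269458735/97425300873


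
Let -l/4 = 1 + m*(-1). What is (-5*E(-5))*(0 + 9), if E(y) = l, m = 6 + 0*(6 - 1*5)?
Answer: -900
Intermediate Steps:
m = 6 (m = 6 + 0*(6 - 5) = 6 + 0*1 = 6 + 0 = 6)
l = 20 (l = -4*(1 + 6*(-1)) = -4*(1 - 6) = -4*(-5) = 20)
E(y) = 20
(-5*E(-5))*(0 + 9) = (-5*20)*(0 + 9) = -100*9 = -900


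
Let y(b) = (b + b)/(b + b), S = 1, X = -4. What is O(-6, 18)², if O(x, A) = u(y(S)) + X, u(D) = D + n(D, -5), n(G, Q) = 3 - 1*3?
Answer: 9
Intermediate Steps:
n(G, Q) = 0 (n(G, Q) = 3 - 3 = 0)
y(b) = 1 (y(b) = (2*b)/((2*b)) = (2*b)*(1/(2*b)) = 1)
u(D) = D (u(D) = D + 0 = D)
O(x, A) = -3 (O(x, A) = 1 - 4 = -3)
O(-6, 18)² = (-3)² = 9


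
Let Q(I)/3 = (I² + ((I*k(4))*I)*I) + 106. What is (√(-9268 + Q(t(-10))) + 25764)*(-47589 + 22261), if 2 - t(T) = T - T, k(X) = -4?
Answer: -652550592 - 25328*I*√9034 ≈ -6.5255e+8 - 2.4074e+6*I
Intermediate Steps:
t(T) = 2 (t(T) = 2 - (T - T) = 2 - 1*0 = 2 + 0 = 2)
Q(I) = 318 - 12*I³ + 3*I² (Q(I) = 3*((I² + ((I*(-4))*I)*I) + 106) = 3*((I² + ((-4*I)*I)*I) + 106) = 3*((I² + (-4*I²)*I) + 106) = 3*((I² - 4*I³) + 106) = 3*(106 + I² - 4*I³) = 318 - 12*I³ + 3*I²)
(√(-9268 + Q(t(-10))) + 25764)*(-47589 + 22261) = (√(-9268 + (318 - 12*2³ + 3*2²)) + 25764)*(-47589 + 22261) = (√(-9268 + (318 - 12*8 + 3*4)) + 25764)*(-25328) = (√(-9268 + (318 - 96 + 12)) + 25764)*(-25328) = (√(-9268 + 234) + 25764)*(-25328) = (√(-9034) + 25764)*(-25328) = (I*√9034 + 25764)*(-25328) = (25764 + I*√9034)*(-25328) = -652550592 - 25328*I*√9034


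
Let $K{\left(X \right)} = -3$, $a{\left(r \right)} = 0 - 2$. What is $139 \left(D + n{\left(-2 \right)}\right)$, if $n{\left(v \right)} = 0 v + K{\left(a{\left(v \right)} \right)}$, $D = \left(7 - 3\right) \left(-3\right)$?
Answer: $-2085$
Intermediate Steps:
$a{\left(r \right)} = -2$
$D = -12$ ($D = 4 \left(-3\right) = -12$)
$n{\left(v \right)} = -3$ ($n{\left(v \right)} = 0 v - 3 = 0 - 3 = -3$)
$139 \left(D + n{\left(-2 \right)}\right) = 139 \left(-12 - 3\right) = 139 \left(-15\right) = -2085$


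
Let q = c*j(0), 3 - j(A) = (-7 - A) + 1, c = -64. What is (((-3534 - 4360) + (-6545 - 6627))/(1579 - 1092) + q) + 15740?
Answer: 7363802/487 ≈ 15121.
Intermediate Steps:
j(A) = 9 + A (j(A) = 3 - ((-7 - A) + 1) = 3 - (-6 - A) = 3 + (6 + A) = 9 + A)
q = -576 (q = -64*(9 + 0) = -64*9 = -576)
(((-3534 - 4360) + (-6545 - 6627))/(1579 - 1092) + q) + 15740 = (((-3534 - 4360) + (-6545 - 6627))/(1579 - 1092) - 576) + 15740 = ((-7894 - 13172)/487 - 576) + 15740 = (-21066*1/487 - 576) + 15740 = (-21066/487 - 576) + 15740 = -301578/487 + 15740 = 7363802/487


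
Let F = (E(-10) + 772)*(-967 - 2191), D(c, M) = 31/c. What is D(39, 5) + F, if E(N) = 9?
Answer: -96189491/39 ≈ -2.4664e+6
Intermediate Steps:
F = -2466398 (F = (9 + 772)*(-967 - 2191) = 781*(-3158) = -2466398)
D(39, 5) + F = 31/39 - 2466398 = -96189491/39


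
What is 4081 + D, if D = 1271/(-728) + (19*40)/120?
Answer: 8922923/2184 ≈ 4085.6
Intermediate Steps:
D = 10019/2184 (D = 1271*(-1/728) + 760*(1/120) = -1271/728 + 19/3 = 10019/2184 ≈ 4.5875)
4081 + D = 4081 + 10019/2184 = 8922923/2184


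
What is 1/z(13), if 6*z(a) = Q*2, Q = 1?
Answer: 3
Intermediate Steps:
z(a) = ⅓ (z(a) = (1*2)/6 = (⅙)*2 = ⅓)
1/z(13) = 1/(⅓) = 3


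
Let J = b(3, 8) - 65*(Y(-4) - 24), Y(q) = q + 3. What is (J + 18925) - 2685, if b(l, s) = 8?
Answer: 17873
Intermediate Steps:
Y(q) = 3 + q
J = 1633 (J = 8 - 65*((3 - 4) - 24) = 8 - 65*(-1 - 24) = 8 - 65*(-25) = 8 + 1625 = 1633)
(J + 18925) - 2685 = (1633 + 18925) - 2685 = 20558 - 2685 = 17873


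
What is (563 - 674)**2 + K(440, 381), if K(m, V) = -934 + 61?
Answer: 11448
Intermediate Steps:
K(m, V) = -873
(563 - 674)**2 + K(440, 381) = (563 - 674)**2 - 873 = (-111)**2 - 873 = 12321 - 873 = 11448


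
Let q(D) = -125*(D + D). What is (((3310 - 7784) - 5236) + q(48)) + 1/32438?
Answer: -704228979/32438 ≈ -21710.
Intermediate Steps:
q(D) = -250*D
(((3310 - 7784) - 5236) + q(48)) + 1/32438 = (((3310 - 7784) - 5236) - 250*48) + 1/32438 = ((-4474 - 5236) - 12000) + 1/32438 = (-9710 - 12000) + 1/32438 = -21710 + 1/32438 = -704228979/32438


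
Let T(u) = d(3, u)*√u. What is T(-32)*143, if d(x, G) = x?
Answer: 1716*I*√2 ≈ 2426.8*I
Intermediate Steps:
T(u) = 3*√u
T(-32)*143 = (3*√(-32))*143 = (3*(4*I*√2))*143 = (12*I*√2)*143 = 1716*I*√2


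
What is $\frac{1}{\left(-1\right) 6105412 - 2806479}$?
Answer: $- \frac{1}{8911891} \approx -1.1221 \cdot 10^{-7}$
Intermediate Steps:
$\frac{1}{\left(-1\right) 6105412 - 2806479} = \frac{1}{-6105412 - 2806479} = \frac{1}{-8911891} = - \frac{1}{8911891}$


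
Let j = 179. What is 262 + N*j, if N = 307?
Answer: 55215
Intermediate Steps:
262 + N*j = 262 + 307*179 = 262 + 54953 = 55215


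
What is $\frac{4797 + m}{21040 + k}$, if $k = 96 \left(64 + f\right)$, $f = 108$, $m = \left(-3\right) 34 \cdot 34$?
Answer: $\frac{1329}{37552} \approx 0.035391$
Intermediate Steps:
$m = -3468$ ($m = \left(-102\right) 34 = -3468$)
$k = 16512$ ($k = 96 \left(64 + 108\right) = 96 \cdot 172 = 16512$)
$\frac{4797 + m}{21040 + k} = \frac{4797 - 3468}{21040 + 16512} = \frac{1329}{37552}$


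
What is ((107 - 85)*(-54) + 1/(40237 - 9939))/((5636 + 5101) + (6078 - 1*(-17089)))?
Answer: -2768771/79017184 ≈ -0.035040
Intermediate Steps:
((107 - 85)*(-54) + 1/(40237 - 9939))/((5636 + 5101) + (6078 - 1*(-17089))) = (22*(-54) + 1/30298)/(10737 + (6078 + 17089)) = (-1188 + 1/30298)/(10737 + 23167) = -35994023/30298/33904 = -35994023/30298*1/33904 = -2768771/79017184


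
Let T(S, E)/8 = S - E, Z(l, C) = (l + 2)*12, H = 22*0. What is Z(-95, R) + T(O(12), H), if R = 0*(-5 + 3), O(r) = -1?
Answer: -1124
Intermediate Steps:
H = 0
R = 0 (R = 0*(-2) = 0)
Z(l, C) = 24 + 12*l (Z(l, C) = (2 + l)*12 = 24 + 12*l)
T(S, E) = -8*E + 8*S (T(S, E) = 8*(S - E) = -8*E + 8*S)
Z(-95, R) + T(O(12), H) = (24 + 12*(-95)) + (-8*0 + 8*(-1)) = (24 - 1140) + (0 - 8) = -1116 - 8 = -1124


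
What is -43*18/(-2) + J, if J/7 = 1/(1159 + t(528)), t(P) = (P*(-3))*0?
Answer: 448540/1159 ≈ 387.01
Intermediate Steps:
t(P) = 0 (t(P) = -3*P*0 = 0)
J = 7/1159 (J = 7/(1159 + 0) = 7/1159 ≈ 0.0060397)
-43*18/(-2) + J = -43*18/(-2) + 7/1159 = -774*(-½) + 7/1159 = 387 + 7/1159 = 448540/1159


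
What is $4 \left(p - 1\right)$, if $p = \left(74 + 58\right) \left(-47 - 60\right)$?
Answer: $-56500$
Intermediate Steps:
$p = -14124$ ($p = 132 \left(-107\right) = -14124$)
$4 \left(p - 1\right) = 4 \left(-14124 - 1\right) = 4 \left(-14125\right) = -56500$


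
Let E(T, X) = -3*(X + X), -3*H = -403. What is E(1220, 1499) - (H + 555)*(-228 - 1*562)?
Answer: 1606738/3 ≈ 5.3558e+5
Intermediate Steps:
H = 403/3 (H = -⅓*(-403) = 403/3 ≈ 134.33)
E(T, X) = -6*X
E(1220, 1499) - (H + 555)*(-228 - 1*562) = -6*1499 - (403/3 + 555)*(-228 - 1*562) = -8994 - 2068*(-228 - 562)/3 = -8994 - 2068*(-790)/3 = -8994 - 1*(-1633720/3) = -8994 + 1633720/3 = 1606738/3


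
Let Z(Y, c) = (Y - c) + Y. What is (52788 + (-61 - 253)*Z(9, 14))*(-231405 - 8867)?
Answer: -12381696704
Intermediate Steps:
Z(Y, c) = -c + 2*Y
(52788 + (-61 - 253)*Z(9, 14))*(-231405 - 8867) = (52788 + (-61 - 253)*(-1*14 + 2*9))*(-231405 - 8867) = (52788 - 314*(-14 + 18))*(-240272) = (52788 - 314*4)*(-240272) = (52788 - 1256)*(-240272) = 51532*(-240272) = -12381696704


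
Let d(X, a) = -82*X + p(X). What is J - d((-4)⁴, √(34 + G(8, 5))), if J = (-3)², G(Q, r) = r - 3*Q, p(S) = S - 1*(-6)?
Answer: 20739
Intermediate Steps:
p(S) = 6 + S (p(S) = S + 6 = 6 + S)
d(X, a) = 6 - 81*X (d(X, a) = -82*X + (6 + X) = 6 - 81*X)
J = 9
J - d((-4)⁴, √(34 + G(8, 5))) = 9 - (6 - 81*(-4)⁴) = 9 - (6 - 81*256) = 9 - (6 - 20736) = 9 - 1*(-20730) = 9 + 20730 = 20739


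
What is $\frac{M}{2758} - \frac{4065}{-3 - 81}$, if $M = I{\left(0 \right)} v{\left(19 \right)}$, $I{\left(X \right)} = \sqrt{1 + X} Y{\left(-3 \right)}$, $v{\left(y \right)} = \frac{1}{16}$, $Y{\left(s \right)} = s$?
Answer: $\frac{2135477}{44128} \approx 48.393$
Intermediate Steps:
$v{\left(y \right)} = \frac{1}{16}$
$I{\left(X \right)} = - 3 \sqrt{1 + X}$ ($I{\left(X \right)} = \sqrt{1 + X} \left(-3\right) = - 3 \sqrt{1 + X}$)
$M = - \frac{3}{16}$ ($M = - 3 \sqrt{1 + 0} \cdot \frac{1}{16} = - 3 \sqrt{1} \cdot \frac{1}{16} = \left(-3\right) 1 \cdot \frac{1}{16} = \left(-3\right) \frac{1}{16} = - \frac{3}{16} \approx -0.1875$)
$\frac{M}{2758} - \frac{4065}{-3 - 81} = - \frac{3}{16 \cdot 2758} - \frac{4065}{-3 - 81} = \left(- \frac{3}{16}\right) \frac{1}{2758} - \frac{4065}{-3 - 81} = - \frac{3}{44128} - \frac{4065}{-84} = - \frac{3}{44128} - - \frac{1355}{28} = - \frac{3}{44128} + \frac{1355}{28} = \frac{2135477}{44128}$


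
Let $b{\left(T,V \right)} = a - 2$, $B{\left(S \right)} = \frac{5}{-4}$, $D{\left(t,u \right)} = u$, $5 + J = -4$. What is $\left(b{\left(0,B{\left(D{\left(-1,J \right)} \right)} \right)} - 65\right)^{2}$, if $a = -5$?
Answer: $5184$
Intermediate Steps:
$J = -9$ ($J = -5 - 4 = -9$)
$B{\left(S \right)} = - \frac{5}{4}$ ($B{\left(S \right)} = 5 \left(- \frac{1}{4}\right) = - \frac{5}{4}$)
$b{\left(T,V \right)} = -7$ ($b{\left(T,V \right)} = -5 - 2 = -7$)
$\left(b{\left(0,B{\left(D{\left(-1,J \right)} \right)} \right)} - 65\right)^{2} = \left(-7 - 65\right)^{2} = \left(-72\right)^{2} = 5184$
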